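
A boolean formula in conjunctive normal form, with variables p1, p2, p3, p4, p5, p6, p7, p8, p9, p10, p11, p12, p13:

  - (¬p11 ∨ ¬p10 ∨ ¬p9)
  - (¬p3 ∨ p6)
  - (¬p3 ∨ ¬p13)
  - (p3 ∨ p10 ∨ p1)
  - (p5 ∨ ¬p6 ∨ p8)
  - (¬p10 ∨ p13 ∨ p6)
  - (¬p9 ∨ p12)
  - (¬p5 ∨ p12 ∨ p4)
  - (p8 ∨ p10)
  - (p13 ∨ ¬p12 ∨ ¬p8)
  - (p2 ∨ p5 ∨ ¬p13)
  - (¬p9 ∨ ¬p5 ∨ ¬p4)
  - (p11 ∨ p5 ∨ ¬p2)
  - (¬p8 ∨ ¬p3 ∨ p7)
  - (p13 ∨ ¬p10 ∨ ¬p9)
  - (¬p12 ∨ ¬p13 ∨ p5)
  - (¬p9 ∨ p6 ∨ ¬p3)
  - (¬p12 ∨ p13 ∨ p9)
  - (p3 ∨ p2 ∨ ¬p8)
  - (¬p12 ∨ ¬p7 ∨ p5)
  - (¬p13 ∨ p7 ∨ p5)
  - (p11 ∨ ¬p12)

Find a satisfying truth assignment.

p1 = False  p2 = True  p3 = False  p4 = False  p5 = False  p6 = True  p7 = True  p8 = True  p9 = False  p10 = True  p11 = True  p12 = False  p13 = False

Try p1 = False.
Try p2 = True.
For the remaining variables, p3 = False, p4 = False, p5 = False, p6 = True, p7 = True, p8 = True, p9 = False, p10 = True, p11 = True, p12 = False, p13 = False works.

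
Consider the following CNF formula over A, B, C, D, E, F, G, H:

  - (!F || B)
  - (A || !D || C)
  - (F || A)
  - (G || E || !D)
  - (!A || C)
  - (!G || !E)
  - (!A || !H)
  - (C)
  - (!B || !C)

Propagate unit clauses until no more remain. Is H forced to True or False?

False

(C) is a unit clause: C = True.
From (!C || !B) and C = True: B = False.
(!F || B): since B = False, the clause reduces to (!F). F = False.
From (A || F) and F = False: A = True.
In (!A || !H), !A is now false; !H must hold, so H = False.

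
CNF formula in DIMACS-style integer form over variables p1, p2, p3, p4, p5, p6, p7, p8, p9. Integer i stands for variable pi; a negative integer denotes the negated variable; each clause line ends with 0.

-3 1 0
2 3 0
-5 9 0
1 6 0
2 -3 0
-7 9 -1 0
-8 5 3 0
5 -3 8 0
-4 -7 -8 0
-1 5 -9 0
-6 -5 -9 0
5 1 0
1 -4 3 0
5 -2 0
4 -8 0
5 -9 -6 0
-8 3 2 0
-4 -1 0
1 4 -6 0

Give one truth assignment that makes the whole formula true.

p1 = T, p2 = T, p3 = F, p4 = F, p5 = T, p6 = F, p7 = F, p8 = F, p9 = T

Check each clause:
  1. (¬p3 ∨ p1) — p1 is true.
  2. (p2 ∨ p3) — p2 is true.
  3. (¬p5 ∨ p9) — p9 is true.
  4. (p1 ∨ p6) — p1 is true.
  5. (¬p3 ∨ p2) — p2 is true.
  6. (¬p7 ∨ ¬p1 ∨ p9) — p9 is true.
  7. (p5 ∨ ¬p8 ∨ p3) — ¬p8 is true.
  8. (p8 ∨ ¬p3 ∨ p5) — ¬p3 is true.
  9. (¬p7 ∨ ¬p8 ∨ ¬p4) — ¬p8 is true.
  10. (p5 ∨ ¬p1 ∨ ¬p9) — p5 is true.
  11. (¬p9 ∨ ¬p5 ∨ ¬p6) — ¬p6 is true.
  12. (p1 ∨ p5) — p1 is true.
  13. (p1 ∨ ¬p4 ∨ p3) — p1 is true.
  14. (p5 ∨ ¬p2) — p5 is true.
  15. (¬p8 ∨ p4) — ¬p8 is true.
  16. (p5 ∨ ¬p6 ∨ ¬p9) — ¬p6 is true.
  17. (p3 ∨ p2 ∨ ¬p8) — ¬p8 is true.
  18. (¬p4 ∨ ¬p1) — ¬p4 is true.
  19. (p1 ∨ ¬p6 ∨ p4) — p1 is true.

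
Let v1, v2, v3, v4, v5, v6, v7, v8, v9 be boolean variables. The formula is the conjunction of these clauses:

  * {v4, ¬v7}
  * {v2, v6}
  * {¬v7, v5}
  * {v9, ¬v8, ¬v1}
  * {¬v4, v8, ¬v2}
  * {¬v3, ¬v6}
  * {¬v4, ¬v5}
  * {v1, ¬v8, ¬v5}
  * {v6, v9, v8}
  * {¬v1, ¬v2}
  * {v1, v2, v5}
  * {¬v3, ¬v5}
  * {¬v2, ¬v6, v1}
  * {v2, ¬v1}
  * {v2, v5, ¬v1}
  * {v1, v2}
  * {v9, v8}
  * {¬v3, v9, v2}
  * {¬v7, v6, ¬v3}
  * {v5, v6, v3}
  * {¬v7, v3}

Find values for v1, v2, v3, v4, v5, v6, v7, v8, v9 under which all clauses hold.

v1 = F, v2 = T, v3 = T, v4 = F, v5 = F, v6 = F, v7 = F, v8 = T, v9 = F

Check each clause:
  1. {v4, ¬v7} — ¬v7 is true.
  2. {v6, v2} — v2 is true.
  3. {¬v7, v5} — ¬v7 is true.
  4. {¬v1, ¬v8, v9} — ¬v1 is true.
  5. {¬v4, v8, ¬v2} — v8 is true.
  6. {¬v6, ¬v3} — ¬v6 is true.
  7. {¬v4, ¬v5} — ¬v5 is true.
  8. {v1, ¬v8, ¬v5} — ¬v5 is true.
  9. {v8, v6, v9} — v8 is true.
  10. {¬v1, ¬v2} — ¬v1 is true.
  11. {v2, v5, v1} — v2 is true.
  12. {¬v5, ¬v3} — ¬v5 is true.
  13. {v1, ¬v2, ¬v6} — ¬v6 is true.
  14. {v2, ¬v1} — v2 is true.
  15. {v5, ¬v1, v2} — v2 is true.
  16. {v2, v1} — v2 is true.
  17. {v8, v9} — v8 is true.
  18. {¬v3, v9, v2} — v2 is true.
  19. {¬v3, ¬v7, v6} — ¬v7 is true.
  20. {v3, v6, v5} — v3 is true.
  21. {¬v7, v3} — ¬v7 is true.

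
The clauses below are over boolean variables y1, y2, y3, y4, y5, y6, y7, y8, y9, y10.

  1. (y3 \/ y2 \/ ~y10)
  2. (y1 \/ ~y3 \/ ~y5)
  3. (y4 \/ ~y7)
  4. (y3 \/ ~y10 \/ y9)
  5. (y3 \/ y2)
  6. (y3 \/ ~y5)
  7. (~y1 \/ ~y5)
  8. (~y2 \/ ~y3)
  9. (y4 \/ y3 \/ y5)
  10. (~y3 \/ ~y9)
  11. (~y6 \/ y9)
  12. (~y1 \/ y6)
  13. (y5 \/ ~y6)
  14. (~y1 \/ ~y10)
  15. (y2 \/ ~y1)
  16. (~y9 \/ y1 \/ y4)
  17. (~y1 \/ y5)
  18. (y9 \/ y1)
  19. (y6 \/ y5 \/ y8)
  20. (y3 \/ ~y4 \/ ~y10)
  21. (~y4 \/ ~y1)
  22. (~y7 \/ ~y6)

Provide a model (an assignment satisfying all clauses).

y1 = F, y2 = T, y3 = F, y4 = T, y5 = F, y6 = F, y7 = T, y8 = T, y9 = T, y10 = F

Check each clause:
  1. (y3 \/ y2 \/ ~y10) — y2 is true.
  2. (~y3 \/ y1 \/ ~y5) — ~y5 is true.
  3. (~y7 \/ y4) — y4 is true.
  4. (y9 \/ ~y10 \/ y3) — y9 is true.
  5. (y2 \/ y3) — y2 is true.
  6. (~y5 \/ y3) — ~y5 is true.
  7. (~y5 \/ ~y1) — ~y5 is true.
  8. (~y2 \/ ~y3) — ~y3 is true.
  9. (y3 \/ y5 \/ y4) — y4 is true.
  10. (~y9 \/ ~y3) — ~y3 is true.
  11. (y9 \/ ~y6) — y9 is true.
  12. (~y1 \/ y6) — ~y1 is true.
  13. (y5 \/ ~y6) — ~y6 is true.
  14. (~y10 \/ ~y1) — ~y10 is true.
  15. (y2 \/ ~y1) — y2 is true.
  16. (y1 \/ ~y9 \/ y4) — y4 is true.
  17. (y5 \/ ~y1) — ~y1 is true.
  18. (y1 \/ y9) — y9 is true.
  19. (y5 \/ y6 \/ y8) — y8 is true.
  20. (y3 \/ ~y4 \/ ~y10) — ~y10 is true.
  21. (~y1 \/ ~y4) — ~y1 is true.
  22. (~y7 \/ ~y6) — ~y6 is true.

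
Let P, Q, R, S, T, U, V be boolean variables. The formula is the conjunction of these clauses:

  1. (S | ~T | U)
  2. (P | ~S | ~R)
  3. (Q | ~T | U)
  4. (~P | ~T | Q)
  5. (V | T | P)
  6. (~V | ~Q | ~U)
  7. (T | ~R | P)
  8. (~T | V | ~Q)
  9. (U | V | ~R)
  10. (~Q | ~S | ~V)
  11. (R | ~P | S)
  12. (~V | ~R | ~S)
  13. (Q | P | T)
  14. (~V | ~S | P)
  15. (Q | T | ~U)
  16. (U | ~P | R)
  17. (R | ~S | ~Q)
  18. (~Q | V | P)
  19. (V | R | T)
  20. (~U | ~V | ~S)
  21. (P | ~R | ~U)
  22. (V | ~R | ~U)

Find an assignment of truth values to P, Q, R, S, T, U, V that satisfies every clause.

P = F, Q = T, R = F, S = F, T = F, U = F, V = T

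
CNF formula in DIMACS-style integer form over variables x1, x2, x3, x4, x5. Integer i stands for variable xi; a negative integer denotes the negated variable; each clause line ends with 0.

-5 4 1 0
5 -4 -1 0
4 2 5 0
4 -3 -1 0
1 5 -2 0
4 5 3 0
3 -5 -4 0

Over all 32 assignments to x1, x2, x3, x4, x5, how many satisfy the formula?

8

Split on x4, then x5.
  x4=T, x5=T: remaining (x1,x2,x3) ∈ {(F,F,T); (F,T,T); (T,F,T); (T,T,T)} — 4.
  x4=T, x5=F: remaining (x1,x2,x3) ∈ {(F,F,F); (F,F,T)} — 2.
  x4=F, x5=T: remaining (x1,x2,x3) ∈ {(T,F,F); (T,T,F)} — 2.
  x4=F, x5=F: a clause becomes empty — 0.
Total: 4 + 2 + 2 + 0 = 8.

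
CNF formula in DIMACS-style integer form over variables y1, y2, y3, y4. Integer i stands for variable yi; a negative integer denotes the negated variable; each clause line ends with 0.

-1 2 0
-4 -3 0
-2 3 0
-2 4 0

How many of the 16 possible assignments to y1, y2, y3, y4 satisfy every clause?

3

The models are:
  y1=F y2=F y3=F y4=F
  y1=F y2=F y3=F y4=T
  y1=F y2=F y3=T y4=F
That's 3 in total.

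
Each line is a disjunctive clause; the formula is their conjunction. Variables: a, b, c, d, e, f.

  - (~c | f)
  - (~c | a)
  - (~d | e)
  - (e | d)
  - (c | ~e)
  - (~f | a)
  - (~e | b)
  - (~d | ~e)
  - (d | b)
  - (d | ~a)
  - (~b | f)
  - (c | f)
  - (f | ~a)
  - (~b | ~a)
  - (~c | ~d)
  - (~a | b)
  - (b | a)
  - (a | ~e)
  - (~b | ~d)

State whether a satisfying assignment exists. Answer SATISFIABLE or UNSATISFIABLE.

UNSATISFIABLE

a = True:
  propagation gives d=True, e=True; an empty clause results — contradiction.
a = False:
  propagation gives c=False, e=False, d=False; an empty clause results — contradiction.
Every branch closes, so no satisfying assignment exists.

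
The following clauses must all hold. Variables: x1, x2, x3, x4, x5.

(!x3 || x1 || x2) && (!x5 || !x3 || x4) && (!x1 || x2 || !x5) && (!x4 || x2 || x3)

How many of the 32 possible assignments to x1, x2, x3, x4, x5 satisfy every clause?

19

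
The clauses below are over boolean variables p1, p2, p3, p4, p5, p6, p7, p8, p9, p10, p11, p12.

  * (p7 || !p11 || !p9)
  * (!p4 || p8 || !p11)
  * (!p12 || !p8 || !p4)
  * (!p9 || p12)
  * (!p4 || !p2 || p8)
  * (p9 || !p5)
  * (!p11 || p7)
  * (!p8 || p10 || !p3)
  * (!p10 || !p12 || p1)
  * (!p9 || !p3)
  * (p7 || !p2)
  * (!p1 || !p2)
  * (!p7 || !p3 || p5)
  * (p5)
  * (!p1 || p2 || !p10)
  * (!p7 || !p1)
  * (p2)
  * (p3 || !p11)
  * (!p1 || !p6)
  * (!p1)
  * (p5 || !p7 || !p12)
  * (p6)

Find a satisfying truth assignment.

Unit propagation: (p5) forces p5 = True.
(p9) is a unit clause, so p9 = True.
Unit propagation: (p12) forces p12 = True.
Unit propagation: (!p3) forces p3 = False.
The clause (p2) is unit: p2 must be True.
The clause (p7) is unit: p7 must be True.
Unit propagation: (!p1) forces p1 = False.
The clause (!p10) is unit: p10 must be False.
(!p11) is a unit clause, so p11 = False.
(p6) is a unit clause, so p6 = True.
p4 occurs only negated in the remaining clauses — set p4 = False.
p8 is now unconstrained; take p8 = False.

p1=False, p2=True, p3=False, p4=False, p5=True, p6=True, p7=True, p8=False, p9=True, p10=False, p11=False, p12=True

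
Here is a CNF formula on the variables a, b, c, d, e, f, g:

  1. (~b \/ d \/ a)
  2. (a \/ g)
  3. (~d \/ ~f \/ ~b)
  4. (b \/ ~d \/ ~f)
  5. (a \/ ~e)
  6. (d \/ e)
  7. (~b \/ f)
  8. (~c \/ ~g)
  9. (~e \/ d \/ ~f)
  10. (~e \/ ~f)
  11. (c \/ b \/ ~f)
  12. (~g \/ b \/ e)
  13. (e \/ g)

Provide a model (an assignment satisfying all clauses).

Pure literal: a appears only positively; assign a = True.
Set b = False and propagate.
The remaining clauses are satisfied by c = True, d = True, e = True, f = False, g = False.

a = 1, b = 0, c = 1, d = 1, e = 1, f = 0, g = 0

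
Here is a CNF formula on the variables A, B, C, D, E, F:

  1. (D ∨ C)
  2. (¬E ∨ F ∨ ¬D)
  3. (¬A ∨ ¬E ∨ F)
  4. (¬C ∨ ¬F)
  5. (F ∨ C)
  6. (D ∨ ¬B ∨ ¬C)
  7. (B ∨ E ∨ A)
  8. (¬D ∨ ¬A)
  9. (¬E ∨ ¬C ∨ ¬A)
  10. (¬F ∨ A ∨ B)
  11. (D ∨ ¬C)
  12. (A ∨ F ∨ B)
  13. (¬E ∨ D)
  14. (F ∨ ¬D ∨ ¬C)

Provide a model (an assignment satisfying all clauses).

A=False, B=True, C=False, D=True, E=True, F=True

Set A = False and propagate.
For the remaining variables, B = True, C = False, D = True, E = True, F = True works.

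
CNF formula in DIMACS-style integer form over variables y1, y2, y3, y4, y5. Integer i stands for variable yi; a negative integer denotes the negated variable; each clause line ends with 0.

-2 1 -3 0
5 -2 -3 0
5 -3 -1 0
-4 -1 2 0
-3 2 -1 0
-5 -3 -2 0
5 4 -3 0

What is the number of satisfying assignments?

17

Split on y3, then y2.
  y3=T, y2=T: a clause becomes empty — 0.
  y3=T, y2=F: remaining (y1,y4,y5) ∈ {(F,F,T); (F,T,F); (F,T,T)} — 3.
  y3=F, y2=T: y1, y4, y5 free → 2^3 = 8.
  y3=F, y2=F: y5 free; 3 ways for (y1,y4) × 2^1 = 6.
Total: 0 + 3 + 8 + 6 = 17.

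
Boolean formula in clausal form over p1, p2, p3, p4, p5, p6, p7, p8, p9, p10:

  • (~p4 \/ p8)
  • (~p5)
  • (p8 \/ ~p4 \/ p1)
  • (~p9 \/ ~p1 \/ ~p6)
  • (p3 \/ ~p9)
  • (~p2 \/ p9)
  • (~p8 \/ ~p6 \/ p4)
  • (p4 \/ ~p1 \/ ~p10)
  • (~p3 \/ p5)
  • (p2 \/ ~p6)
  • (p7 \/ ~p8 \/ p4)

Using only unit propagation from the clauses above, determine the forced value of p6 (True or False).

False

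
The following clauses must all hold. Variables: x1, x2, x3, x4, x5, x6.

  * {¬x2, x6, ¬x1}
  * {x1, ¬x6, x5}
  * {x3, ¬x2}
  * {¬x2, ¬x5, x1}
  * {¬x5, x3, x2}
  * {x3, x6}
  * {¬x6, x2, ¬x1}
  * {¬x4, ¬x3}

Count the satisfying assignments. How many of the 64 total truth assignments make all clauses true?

8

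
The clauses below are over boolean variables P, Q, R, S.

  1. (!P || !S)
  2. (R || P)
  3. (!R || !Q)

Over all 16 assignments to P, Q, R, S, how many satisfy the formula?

5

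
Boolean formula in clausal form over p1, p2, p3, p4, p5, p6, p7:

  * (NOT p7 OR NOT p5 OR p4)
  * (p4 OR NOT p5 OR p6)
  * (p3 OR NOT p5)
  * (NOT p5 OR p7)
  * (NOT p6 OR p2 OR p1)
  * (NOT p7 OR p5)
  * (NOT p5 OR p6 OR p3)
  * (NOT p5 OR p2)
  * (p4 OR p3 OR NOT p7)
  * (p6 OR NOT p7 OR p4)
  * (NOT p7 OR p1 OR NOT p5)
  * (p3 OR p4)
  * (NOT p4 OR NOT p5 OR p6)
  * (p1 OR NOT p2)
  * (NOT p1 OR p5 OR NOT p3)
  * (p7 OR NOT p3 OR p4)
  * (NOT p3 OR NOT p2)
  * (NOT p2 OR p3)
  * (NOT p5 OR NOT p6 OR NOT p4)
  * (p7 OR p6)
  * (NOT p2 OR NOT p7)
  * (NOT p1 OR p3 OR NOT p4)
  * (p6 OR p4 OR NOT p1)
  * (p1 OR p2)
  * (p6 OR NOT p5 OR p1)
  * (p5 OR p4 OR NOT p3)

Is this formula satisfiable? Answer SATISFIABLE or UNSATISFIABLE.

UNSATISFIABLE

p5 = True:
  propagation gives p3=True, p7=True, p4=True, p2=True; an empty clause results — contradiction.
p5 = False:
  p3 = True:
    propagation gives p1=False, p2=True; an empty clause results — contradiction.
  p3 = False:
    propagation gives p4=True, p2=False, p1=True; an empty clause results — contradiction.
Every branch closes, so no satisfying assignment exists.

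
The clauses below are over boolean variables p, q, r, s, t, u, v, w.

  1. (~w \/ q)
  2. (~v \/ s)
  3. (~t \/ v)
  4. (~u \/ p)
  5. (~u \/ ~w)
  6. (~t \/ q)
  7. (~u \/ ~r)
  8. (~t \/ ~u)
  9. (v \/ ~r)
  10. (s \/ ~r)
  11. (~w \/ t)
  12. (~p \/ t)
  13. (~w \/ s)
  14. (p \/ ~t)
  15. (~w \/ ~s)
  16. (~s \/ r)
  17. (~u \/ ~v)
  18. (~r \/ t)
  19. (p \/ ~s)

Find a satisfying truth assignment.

p=1, q=1, r=1, s=1, t=1, u=0, v=1, w=0

q occurs only positively in the remaining clauses — set q = True.
Pure literal: u appears only negated; assign u = False.
Try p = True.
  then t is forced to True.
  then v is forced to True.
  then s is forced to True.
  then w is forced to False.
  then r is forced to True.
Every clause has at least one true literal under this assignment.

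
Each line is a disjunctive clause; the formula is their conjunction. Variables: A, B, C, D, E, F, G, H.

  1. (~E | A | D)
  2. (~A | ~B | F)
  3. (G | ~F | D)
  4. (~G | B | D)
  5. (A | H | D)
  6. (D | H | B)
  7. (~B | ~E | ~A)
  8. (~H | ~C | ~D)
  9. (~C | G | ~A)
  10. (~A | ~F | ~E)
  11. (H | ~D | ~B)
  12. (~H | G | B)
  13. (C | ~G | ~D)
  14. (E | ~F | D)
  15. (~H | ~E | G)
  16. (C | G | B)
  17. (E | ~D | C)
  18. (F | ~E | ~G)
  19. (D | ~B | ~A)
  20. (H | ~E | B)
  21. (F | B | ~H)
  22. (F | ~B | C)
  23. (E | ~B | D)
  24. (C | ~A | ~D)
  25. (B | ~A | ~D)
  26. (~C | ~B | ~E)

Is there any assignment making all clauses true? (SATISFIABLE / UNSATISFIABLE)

SATISFIABLE

Set A = False and propagate.
For the remaining variables, B = False, C = True, D = True, E = False, F = False, G = True, H = False works.
So A = 0, B = 0, C = 1, D = 1, E = 0, F = 0, G = 1, H = 0 is a satisfying assignment.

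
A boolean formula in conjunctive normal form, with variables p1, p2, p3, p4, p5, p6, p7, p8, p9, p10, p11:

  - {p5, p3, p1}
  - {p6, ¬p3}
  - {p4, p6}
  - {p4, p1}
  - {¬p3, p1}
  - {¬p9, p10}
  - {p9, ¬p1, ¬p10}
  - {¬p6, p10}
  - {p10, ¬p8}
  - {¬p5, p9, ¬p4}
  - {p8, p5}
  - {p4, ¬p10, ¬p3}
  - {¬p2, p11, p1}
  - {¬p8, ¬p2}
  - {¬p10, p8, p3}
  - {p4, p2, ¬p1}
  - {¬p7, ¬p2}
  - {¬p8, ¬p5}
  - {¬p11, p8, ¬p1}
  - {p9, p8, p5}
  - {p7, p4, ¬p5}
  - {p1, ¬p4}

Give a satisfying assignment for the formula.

p1=True  p2=False  p3=False  p4=True  p5=False  p6=True  p7=False  p8=True  p9=True  p10=True  p11=False

Check each clause:
  1. {p1, p3, p5} — p1 is true.
  2. {¬p3, p6} — ¬p3 is true.
  3. {p6, p4} — p4 is true.
  4. {p1, p4} — p1 is true.
  5. {¬p3, p1} — p1 is true.
  6. {¬p9, p10} — p10 is true.
  7. {p9, ¬p10, ¬p1} — p9 is true.
  8. {¬p6, p10} — p10 is true.
  9. {¬p8, p10} — p10 is true.
  10. {¬p4, p9, ¬p5} — p9 is true.
  11. {p5, p8} — p8 is true.
  12. {¬p10, ¬p3, p4} — p4 is true.
  13. {p11, p1, ¬p2} — p1 is true.
  14. {¬p8, ¬p2} — ¬p2 is true.
  15. {p8, p3, ¬p10} — p8 is true.
  16. {p4, ¬p1, p2} — p4 is true.
  17. {¬p7, ¬p2} — ¬p7 is true.
  18. {¬p8, ¬p5} — ¬p5 is true.
  19. {¬p1, p8, ¬p11} — p8 is true.
  20. {p8, p5, p9} — p8 is true.
  21. {¬p5, p7, p4} — ¬p5 is true.
  22. {¬p4, p1} — p1 is true.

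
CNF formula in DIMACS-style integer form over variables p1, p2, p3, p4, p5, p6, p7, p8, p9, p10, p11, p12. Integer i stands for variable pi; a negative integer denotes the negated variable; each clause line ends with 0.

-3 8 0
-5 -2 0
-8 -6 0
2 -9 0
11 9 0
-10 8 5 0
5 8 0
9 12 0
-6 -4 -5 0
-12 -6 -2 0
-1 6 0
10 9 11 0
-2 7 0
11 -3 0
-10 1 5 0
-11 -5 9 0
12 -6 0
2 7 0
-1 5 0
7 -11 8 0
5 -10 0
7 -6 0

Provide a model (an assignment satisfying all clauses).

p1=F  p2=F  p3=T  p4=T  p5=F  p6=F  p7=T  p8=T  p9=F  p10=F  p11=T  p12=T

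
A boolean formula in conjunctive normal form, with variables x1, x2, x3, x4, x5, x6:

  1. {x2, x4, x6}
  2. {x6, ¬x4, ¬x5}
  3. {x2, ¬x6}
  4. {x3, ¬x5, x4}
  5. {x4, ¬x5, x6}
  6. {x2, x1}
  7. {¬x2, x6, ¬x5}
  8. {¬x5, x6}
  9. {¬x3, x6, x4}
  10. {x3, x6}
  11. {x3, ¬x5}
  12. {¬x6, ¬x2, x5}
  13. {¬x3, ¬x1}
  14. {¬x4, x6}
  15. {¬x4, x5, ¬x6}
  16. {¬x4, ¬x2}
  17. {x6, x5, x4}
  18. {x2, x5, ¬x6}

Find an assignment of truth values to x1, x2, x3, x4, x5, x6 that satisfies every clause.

x1 = False, x2 = True, x3 = True, x4 = False, x5 = True, x6 = True

Set x1 = False and propagate.
  then x2 is forced to True.
  then x4 is forced to False.
Set x3 = True and propagate.
  then x6 is forced to True.
  then x5 is forced to True.
Every clause has at least one true literal under this assignment.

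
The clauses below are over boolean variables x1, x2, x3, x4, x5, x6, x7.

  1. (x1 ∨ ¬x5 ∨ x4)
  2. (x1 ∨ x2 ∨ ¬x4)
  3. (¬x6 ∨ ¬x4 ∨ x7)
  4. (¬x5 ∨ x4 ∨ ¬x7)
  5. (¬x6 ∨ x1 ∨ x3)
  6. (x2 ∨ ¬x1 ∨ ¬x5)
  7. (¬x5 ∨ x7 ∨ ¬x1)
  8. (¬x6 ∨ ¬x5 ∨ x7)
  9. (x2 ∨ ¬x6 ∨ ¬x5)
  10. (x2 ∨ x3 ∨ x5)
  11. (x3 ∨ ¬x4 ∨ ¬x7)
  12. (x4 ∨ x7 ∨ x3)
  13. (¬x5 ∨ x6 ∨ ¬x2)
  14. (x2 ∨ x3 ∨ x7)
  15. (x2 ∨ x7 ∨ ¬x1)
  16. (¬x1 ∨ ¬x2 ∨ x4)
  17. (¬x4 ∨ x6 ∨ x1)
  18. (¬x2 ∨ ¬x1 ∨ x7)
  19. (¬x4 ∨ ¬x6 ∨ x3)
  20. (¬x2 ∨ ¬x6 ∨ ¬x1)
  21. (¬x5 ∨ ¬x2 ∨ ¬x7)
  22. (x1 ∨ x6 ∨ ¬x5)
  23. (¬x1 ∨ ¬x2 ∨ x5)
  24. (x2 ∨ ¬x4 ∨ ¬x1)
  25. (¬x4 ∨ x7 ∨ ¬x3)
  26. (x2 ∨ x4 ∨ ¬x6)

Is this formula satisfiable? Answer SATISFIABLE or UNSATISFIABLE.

SATISFIABLE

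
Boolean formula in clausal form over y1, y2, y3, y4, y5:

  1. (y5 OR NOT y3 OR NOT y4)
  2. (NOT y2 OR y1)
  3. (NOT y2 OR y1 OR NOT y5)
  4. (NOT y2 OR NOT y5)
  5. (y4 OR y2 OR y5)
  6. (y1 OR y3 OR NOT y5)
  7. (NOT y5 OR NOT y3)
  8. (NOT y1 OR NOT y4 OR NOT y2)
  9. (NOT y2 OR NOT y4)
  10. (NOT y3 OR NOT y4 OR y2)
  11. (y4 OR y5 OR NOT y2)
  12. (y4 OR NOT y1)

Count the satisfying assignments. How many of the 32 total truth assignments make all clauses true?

Satisfying assignments:
  y1=F y2=F y3=F y4=T y5=F
  y1=T y2=F y3=F y4=T y5=F
  y1=T y2=F y3=F y4=T y5=T
That's 3 in total.

3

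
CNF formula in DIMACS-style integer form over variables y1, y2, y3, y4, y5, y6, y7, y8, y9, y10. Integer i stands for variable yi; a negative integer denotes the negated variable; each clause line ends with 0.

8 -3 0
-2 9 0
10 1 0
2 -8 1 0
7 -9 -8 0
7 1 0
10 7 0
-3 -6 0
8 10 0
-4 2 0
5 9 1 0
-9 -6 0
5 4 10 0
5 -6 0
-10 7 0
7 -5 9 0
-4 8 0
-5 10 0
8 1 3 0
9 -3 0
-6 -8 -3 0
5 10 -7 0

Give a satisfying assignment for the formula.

y1 = T, y2 = T, y3 = F, y4 = T, y5 = F, y6 = F, y7 = T, y8 = T, y9 = T, y10 = T

Check each clause:
  1. (y8 | ~y3) — y8 is true.
  2. (~y2 | y9) — y9 is true.
  3. (y10 | y1) — y1 is true.
  4. (y2 | ~y8 | y1) — y1 is true.
  5. (y7 | ~y9 | ~y8) — y7 is true.
  6. (y7 | y1) — y1 is true.
  7. (y10 | y7) — y10 is true.
  8. (~y6 | ~y3) — ~y6 is true.
  9. (y10 | y8) — y8 is true.
  10. (y2 | ~y4) — y2 is true.
  11. (y1 | y9 | y5) — y9 is true.
  12. (~y9 | ~y6) — ~y6 is true.
  13. (y10 | y5 | y4) — y10 is true.
  14. (y5 | ~y6) — ~y6 is true.
  15. (~y10 | y7) — y7 is true.
  16. (y9 | y7 | ~y5) — y9 is true.
  17. (~y4 | y8) — y8 is true.
  18. (~y5 | y10) — y10 is true.
  19. (y8 | y3 | y1) — y8 is true.
  20. (y9 | ~y3) — y9 is true.
  21. (~y8 | ~y6 | ~y3) — ~y6 is true.
  22. (y5 | y10 | ~y7) — y10 is true.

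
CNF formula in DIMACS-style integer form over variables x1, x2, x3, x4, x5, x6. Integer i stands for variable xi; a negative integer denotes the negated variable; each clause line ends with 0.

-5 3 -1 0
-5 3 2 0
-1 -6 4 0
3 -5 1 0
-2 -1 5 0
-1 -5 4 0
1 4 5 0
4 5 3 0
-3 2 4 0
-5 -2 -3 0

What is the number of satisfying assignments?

16

Case analysis on x5 and x1:
  x5=T, x1=T: remaining (x2,x3,x4,x6) ∈ {(F,T,T,F); (F,T,T,T)} — 2.
  x5=T, x1=F: remaining (x2,x3,x4,x6) ∈ {(F,T,T,F); (F,T,T,T)} — 2.
  x5=F, x1=T: remaining (x2,x3,x4,x6) ∈ {(F,F,T,F); (F,F,T,T); (F,T,T,F); (F,T,T,T)} — 4.
  x5=F, x1=F: forces x4=T; x2, x3, x6 free → 2^3 = 8.
Total: 2 + 2 + 4 + 8 = 16.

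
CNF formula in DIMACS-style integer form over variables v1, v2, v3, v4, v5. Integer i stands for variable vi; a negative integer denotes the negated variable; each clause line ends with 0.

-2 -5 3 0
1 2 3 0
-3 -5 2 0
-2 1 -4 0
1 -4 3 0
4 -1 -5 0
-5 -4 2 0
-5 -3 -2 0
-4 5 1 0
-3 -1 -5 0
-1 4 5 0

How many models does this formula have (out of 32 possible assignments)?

7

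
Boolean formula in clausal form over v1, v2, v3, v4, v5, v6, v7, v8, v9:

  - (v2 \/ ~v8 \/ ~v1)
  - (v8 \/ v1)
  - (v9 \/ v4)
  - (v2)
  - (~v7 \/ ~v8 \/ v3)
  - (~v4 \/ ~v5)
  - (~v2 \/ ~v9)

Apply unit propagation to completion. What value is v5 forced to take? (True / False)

False

Unit clause (v2) sets v2 = True.
(~v2 \/ ~v9): since v2 = True, the clause reduces to (~v9). v9 = False.
(v9 \/ v4): since v9 = False, the clause reduces to (v4). v4 = True.
(~v4 \/ ~v5): since v4 = True, the clause reduces to (~v5). v5 = False.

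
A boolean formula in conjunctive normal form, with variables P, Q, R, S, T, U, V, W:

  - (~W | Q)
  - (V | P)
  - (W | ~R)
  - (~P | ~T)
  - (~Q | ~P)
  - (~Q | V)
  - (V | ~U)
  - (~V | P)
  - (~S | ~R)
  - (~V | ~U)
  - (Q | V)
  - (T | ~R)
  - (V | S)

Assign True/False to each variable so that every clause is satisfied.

P=True, Q=False, R=False, S=True, T=False, U=False, V=True, W=False

Check each clause:
  1. (Q | ~W) — ~W is true.
  2. (V | P) — P is true.
  3. (~R | W) — ~R is true.
  4. (~T | ~P) — ~T is true.
  5. (~P | ~Q) — ~Q is true.
  6. (V | ~Q) — ~Q is true.
  7. (~U | V) — ~U is true.
  8. (P | ~V) — P is true.
  9. (~S | ~R) — ~R is true.
  10. (~V | ~U) — ~U is true.
  11. (V | Q) — V is true.
  12. (~R | T) — ~R is true.
  13. (S | V) — S is true.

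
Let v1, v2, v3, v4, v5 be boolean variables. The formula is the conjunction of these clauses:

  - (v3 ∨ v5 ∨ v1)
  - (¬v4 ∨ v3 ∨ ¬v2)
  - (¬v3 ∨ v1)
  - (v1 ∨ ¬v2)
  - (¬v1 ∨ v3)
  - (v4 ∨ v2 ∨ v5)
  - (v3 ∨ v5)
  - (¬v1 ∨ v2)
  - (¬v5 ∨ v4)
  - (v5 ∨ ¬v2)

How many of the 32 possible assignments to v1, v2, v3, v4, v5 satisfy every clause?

2

Satisfying assignments:
  v1=F v2=F v3=F v4=T v5=T
  v1=T v2=T v3=T v4=T v5=T
Count: 2.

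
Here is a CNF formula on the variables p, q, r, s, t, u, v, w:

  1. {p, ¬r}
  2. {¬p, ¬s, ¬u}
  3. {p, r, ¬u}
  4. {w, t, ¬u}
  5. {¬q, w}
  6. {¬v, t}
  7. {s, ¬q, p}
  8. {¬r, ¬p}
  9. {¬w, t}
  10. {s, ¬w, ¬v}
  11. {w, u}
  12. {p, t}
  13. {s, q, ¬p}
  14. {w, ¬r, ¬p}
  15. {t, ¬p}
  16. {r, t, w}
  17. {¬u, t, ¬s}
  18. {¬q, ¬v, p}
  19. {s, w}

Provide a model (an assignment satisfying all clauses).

p=1  q=1  r=0  s=1  t=1  u=0  v=0  w=1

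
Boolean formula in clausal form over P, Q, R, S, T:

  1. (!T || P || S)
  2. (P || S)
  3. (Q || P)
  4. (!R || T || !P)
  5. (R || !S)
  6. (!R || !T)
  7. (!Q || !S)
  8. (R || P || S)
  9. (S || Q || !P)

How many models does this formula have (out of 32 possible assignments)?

Satisfying assignments:
  P=T Q=T R=F S=F T=F
  P=T Q=T R=F S=F T=T
Count: 2.

2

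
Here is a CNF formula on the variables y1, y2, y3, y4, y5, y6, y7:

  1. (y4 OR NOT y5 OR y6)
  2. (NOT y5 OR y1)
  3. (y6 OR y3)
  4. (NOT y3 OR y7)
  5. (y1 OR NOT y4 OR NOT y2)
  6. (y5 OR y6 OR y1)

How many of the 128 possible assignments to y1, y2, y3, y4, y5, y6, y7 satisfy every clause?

Split on y1, then y5.
  y1=1, y5=1: y2 free; 7 ways for (y3,y4,y6,y7) × 2^1 = 14.
  y1=1, y5=0: y2, y4 free; 4 ways for (y3,y6,y7) × 2^2 = 16.
  y1=0, y5=1: a clause becomes empty — 0.
  y1=0, y5=0: 9 of the 32 assignments to (y2,y3,y4,y6,y7) work.
Total: 14 + 16 + 0 + 9 = 39.

39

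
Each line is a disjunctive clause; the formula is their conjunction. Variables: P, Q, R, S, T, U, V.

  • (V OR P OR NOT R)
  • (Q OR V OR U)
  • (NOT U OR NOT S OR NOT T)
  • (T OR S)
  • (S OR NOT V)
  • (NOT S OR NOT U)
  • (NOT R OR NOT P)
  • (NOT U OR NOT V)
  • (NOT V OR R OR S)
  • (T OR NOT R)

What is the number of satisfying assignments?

Case analysis on S and V:
  S=T, V=T: Q free; 5 ways for (P,R,T,U) × 2^1 = 10.
  S=T, V=F: remaining (P,Q,R,T,U) ∈ {(F,T,F,F,F); (F,T,F,T,F); (T,T,F,F,F); (T,T,F,T,F)} — 4.
  S=F, V=T: a clause becomes empty — 0.
  S=F, V=F: P free; 3 ways for (Q,R,T,U) × 2^1 = 6.
Total: 10 + 4 + 0 + 6 = 20.

20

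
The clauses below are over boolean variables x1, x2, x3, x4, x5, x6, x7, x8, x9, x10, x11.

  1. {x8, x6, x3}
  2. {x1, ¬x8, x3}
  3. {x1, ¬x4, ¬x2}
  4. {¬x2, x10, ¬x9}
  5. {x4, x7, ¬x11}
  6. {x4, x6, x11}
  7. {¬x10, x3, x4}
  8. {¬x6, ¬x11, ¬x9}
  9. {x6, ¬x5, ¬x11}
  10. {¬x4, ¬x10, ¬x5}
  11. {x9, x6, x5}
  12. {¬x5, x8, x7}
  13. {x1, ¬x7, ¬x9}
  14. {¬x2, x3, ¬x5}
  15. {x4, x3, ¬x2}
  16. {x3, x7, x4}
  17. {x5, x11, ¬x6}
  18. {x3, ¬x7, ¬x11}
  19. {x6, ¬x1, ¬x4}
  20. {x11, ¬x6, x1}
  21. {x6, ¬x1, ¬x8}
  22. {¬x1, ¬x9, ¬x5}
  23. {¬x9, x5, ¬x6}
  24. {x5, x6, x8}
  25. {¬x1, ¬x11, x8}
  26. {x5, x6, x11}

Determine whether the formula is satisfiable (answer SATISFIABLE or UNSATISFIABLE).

SATISFIABLE

x3 occurs only positively in the remaining clauses — set x3 = True.
Try x1 = False.
Branch on x2: take x2 = True.
  then x4 is forced to False.
The remaining clauses are satisfied by x5 = True, x6 = True, x7 = True, x8 = True, x9 = False, x10 = True, x11 = True.
Every clause has at least one true literal under this assignment.
So x1=F, x2=T, x3=T, x4=F, x5=T, x6=T, x7=T, x8=T, x9=F, x10=T, x11=T is a satisfying assignment.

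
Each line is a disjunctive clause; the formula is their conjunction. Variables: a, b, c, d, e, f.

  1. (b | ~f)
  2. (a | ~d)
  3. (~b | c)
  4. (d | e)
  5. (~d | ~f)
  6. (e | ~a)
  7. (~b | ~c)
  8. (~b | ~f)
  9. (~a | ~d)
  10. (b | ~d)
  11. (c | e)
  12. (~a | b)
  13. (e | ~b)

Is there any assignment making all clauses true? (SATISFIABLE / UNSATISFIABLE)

SATISFIABLE

e occurs only positively in the remaining clauses — set e = True.
f occurs only negated in the remaining clauses — set f = False.
Set a = False and propagate.
  then d is forced to False.
The remaining clauses are satisfied by b = False, c = False.
Every clause has at least one true literal under this assignment.
So a=F, b=F, c=F, d=F, e=T, f=F is a satisfying assignment.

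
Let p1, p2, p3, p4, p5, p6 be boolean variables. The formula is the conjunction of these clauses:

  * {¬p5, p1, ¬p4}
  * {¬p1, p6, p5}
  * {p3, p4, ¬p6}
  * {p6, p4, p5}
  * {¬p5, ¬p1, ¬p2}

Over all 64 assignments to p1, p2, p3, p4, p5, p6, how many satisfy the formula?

Case analysis on p5 and p1:
  p5=1, p1=1: 7 of the 16 assignments to (p2,p3,p4,p6) work.
  p5=1, p1=0: p2 free; 3 ways for (p3,p4,p6) × 2^1 = 6.
  p5=0, p1=1: p2 free; 3 ways for (p3,p4,p6) × 2^1 = 6.
  p5=0, p1=0: p2 free; 5 ways for (p3,p4,p6) × 2^1 = 10.
Total: 7 + 6 + 6 + 10 = 29.

29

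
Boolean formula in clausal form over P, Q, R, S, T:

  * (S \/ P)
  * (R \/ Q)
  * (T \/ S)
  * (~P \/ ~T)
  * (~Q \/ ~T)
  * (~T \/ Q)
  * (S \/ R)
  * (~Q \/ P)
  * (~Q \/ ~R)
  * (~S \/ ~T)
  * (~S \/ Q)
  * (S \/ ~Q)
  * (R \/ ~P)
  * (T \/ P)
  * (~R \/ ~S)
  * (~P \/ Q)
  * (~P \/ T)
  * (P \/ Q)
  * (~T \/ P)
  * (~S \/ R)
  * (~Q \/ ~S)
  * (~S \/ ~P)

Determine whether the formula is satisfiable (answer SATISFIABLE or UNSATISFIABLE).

P = True:
  propagation gives T=False; an empty clause results — contradiction.
P = False:
  propagation gives S=True, Q=False; an empty clause results — contradiction.
Every branch closes, so no satisfying assignment exists.

UNSATISFIABLE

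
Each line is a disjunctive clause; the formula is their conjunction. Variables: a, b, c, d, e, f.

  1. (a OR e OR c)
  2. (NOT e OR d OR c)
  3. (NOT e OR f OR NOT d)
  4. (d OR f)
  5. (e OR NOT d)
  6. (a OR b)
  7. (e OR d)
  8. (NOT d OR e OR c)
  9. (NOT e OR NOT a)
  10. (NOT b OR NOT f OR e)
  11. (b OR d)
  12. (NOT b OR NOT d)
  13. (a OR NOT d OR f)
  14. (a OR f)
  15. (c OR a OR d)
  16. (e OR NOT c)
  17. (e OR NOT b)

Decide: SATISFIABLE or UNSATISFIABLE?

SATISFIABLE

Branch on a: take a = False.
  then b is forced to True.
  then d is forced to False.
  then f is forced to True.
  then e is forced to True.
  then c is forced to True.
So a = False, b = True, c = True, d = False, e = True, f = True is a satisfying assignment.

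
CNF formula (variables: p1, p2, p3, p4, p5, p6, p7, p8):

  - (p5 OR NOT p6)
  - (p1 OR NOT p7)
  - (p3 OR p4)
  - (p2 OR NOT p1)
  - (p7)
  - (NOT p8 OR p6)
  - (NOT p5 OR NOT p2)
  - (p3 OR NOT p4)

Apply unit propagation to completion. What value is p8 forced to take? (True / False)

(p7) stands alone — p7 = True.
(p1 OR NOT p7): since p7 = True, the clause reduces to (p1). p1 = True.
From (NOT p1 OR p2) and p1 = True: p2 = True.
In (NOT p2 OR NOT p5), NOT p2 is now false; NOT p5 must hold, so p5 = False.
In (p5 OR NOT p6), p5 is now false; NOT p6 must hold, so p6 = False.
(p6 OR NOT p8) with p6 = False leaves only NOT p8, so p8 = False.

False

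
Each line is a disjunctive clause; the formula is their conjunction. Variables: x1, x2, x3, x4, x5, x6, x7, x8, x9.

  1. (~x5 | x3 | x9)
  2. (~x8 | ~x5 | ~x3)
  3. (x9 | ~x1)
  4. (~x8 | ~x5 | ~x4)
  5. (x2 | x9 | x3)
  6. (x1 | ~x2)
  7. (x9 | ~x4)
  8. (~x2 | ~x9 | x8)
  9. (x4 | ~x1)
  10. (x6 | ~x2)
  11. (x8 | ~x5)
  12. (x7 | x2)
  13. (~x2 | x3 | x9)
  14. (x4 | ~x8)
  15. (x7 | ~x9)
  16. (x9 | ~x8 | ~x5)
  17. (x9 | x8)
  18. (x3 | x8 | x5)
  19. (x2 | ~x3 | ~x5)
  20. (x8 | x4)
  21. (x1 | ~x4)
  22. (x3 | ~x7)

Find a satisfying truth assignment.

x6 occurs only positively in the remaining clauses — set x6 = True.
Branch on x1: take x1 = True.
  then x9 is forced to True.
  then x4 is forced to True.
  then x7 is forced to True.
  then x3 is forced to True.
Branch on x2: take x2 = True.
  then x8 is forced to True.
  then x5 is forced to False.
Check each clause:
  1. (x3 | x9 | ~x5) — x9 is true.
  2. (~x3 | ~x5 | ~x8) — ~x5 is true.
  3. (~x1 | x9) — x9 is true.
  4. (~x8 | ~x4 | ~x5) — ~x5 is true.
  5. (x3 | x9 | x2) — x9 is true.
  6. (~x2 | x1) — x1 is true.
  7. (~x4 | x9) — x9 is true.
  8. (~x2 | x8 | ~x9) — x8 is true.
  9. (~x1 | x4) — x4 is true.
  10. (x6 | ~x2) — x6 is true.
  11. (x8 | ~x5) — x8 is true.
  12. (x7 | x2) — x2 is true.
  13. (x9 | x3 | ~x2) — x9 is true.
  14. (~x8 | x4) — x4 is true.
  15. (~x9 | x7) — x7 is true.
  16. (~x5 | ~x8 | x9) — x9 is true.
  17. (x8 | x9) — x8 is true.
  18. (x3 | x5 | x8) — x8 is true.
  19. (~x5 | ~x3 | x2) — x2 is true.
  20. (x4 | x8) — x8 is true.
  21. (x1 | ~x4) — x1 is true.
  22. (x3 | ~x7) — x3 is true.

x1=T, x2=T, x3=T, x4=T, x5=F, x6=T, x7=T, x8=T, x9=T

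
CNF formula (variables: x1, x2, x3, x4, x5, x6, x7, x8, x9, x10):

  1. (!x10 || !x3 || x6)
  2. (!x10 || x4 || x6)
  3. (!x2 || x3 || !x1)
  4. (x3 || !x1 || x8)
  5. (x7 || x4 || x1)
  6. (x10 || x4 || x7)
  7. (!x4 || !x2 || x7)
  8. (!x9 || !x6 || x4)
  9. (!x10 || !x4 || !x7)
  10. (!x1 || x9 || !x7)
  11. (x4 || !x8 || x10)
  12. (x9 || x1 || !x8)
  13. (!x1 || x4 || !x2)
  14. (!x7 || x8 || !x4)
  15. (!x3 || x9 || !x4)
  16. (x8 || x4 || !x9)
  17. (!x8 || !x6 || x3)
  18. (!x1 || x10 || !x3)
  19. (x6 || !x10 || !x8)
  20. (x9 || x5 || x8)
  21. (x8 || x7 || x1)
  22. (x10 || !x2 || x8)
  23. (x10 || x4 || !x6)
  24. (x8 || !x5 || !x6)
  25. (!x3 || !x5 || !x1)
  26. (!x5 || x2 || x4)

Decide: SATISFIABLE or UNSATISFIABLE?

Set x1 = False and propagate.
Set x2 = False and propagate.
The remaining clauses are satisfied by x3 = True, x4 = True, x5 = True, x6 = True, x7 = False, x8 = True, x9 = True, x10 = True.
So x1 = False, x2 = False, x3 = True, x4 = True, x5 = True, x6 = True, x7 = False, x8 = True, x9 = True, x10 = True is a satisfying assignment.

SATISFIABLE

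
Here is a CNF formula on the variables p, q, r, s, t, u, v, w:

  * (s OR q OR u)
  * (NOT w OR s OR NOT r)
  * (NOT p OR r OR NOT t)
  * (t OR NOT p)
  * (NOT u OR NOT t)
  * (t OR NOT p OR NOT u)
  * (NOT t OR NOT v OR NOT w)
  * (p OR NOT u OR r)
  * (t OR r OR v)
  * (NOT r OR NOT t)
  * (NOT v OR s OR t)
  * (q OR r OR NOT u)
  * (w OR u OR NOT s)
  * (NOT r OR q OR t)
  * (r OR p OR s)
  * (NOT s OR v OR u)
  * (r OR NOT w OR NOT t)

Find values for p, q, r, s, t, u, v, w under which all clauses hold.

p=0  q=1  r=1  s=0  t=0  u=1  v=0  w=0

Check each clause:
  1. (q OR u OR s) — q is true.
  2. (s OR NOT r OR NOT w) — NOT w is true.
  3. (r OR NOT p OR NOT t) — r is true.
  4. (NOT p OR t) — NOT p is true.
  5. (NOT u OR NOT t) — NOT t is true.
  6. (t OR NOT p OR NOT u) — NOT p is true.
  7. (NOT w OR NOT v OR NOT t) — NOT w is true.
  8. (r OR p OR NOT u) — r is true.
  9. (r OR t OR v) — r is true.
  10. (NOT r OR NOT t) — NOT t is true.
  11. (t OR s OR NOT v) — NOT v is true.
  12. (NOT u OR q OR r) — q is true.
  13. (NOT s OR u OR w) — NOT s is true.
  14. (NOT r OR t OR q) — q is true.
  15. (r OR s OR p) — r is true.
  16. (NOT s OR u OR v) — NOT s is true.
  17. (r OR NOT t OR NOT w) — NOT w is true.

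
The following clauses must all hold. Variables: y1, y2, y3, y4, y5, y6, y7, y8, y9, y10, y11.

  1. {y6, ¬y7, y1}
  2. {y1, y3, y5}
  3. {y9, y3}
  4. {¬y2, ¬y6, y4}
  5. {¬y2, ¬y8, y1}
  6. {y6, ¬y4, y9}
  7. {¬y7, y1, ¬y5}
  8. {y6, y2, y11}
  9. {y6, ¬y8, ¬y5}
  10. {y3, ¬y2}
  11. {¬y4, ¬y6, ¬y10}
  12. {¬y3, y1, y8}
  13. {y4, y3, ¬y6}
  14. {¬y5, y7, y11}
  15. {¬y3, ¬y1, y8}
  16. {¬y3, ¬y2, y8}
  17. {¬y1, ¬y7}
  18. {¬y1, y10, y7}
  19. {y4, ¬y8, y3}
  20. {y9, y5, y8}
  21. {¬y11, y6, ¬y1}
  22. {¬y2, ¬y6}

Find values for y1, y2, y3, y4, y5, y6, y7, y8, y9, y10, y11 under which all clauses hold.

y1=True, y2=True, y3=True, y4=False, y5=False, y6=False, y7=False, y8=True, y9=True, y10=True, y11=False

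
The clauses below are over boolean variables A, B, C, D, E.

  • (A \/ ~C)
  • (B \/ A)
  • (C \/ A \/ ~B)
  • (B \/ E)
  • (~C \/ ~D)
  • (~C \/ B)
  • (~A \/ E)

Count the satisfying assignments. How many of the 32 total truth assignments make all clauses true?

5

The models are:
  A=1 B=0 C=0 D=0 E=1
  A=1 B=0 C=0 D=1 E=1
  A=1 B=1 C=0 D=0 E=1
  A=1 B=1 C=0 D=1 E=1
  A=1 B=1 C=1 D=0 E=1
That's 5 in total.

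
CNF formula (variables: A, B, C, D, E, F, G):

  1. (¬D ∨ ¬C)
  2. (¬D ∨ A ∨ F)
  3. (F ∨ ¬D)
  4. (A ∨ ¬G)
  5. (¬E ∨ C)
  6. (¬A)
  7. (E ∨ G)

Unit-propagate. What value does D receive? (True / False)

False

Unit clause (¬A) sets A = False.
(A ∨ ¬G): since A = False, the clause reduces to (¬G). G = False.
(G ∨ E) with G = False leaves only E, so E = True.
In (¬E ∨ C), ¬E is now false; C must hold, so C = True.
(¬C ∨ ¬D) with C = True leaves only ¬D, so D = False.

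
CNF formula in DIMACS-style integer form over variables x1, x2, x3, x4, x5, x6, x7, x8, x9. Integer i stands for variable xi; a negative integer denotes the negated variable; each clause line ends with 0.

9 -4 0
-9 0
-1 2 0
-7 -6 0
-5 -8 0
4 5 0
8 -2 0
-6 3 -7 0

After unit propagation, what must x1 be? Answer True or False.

False

(!x9) is a unit clause: x9 = False.
(!x4 || x9): since x9 = False, the clause reduces to (!x4). x4 = False.
In (x4 || x5), x4 is now false; x5 must hold, so x5 = True.
From (!x5 || !x8) and x5 = True: x8 = False.
(!x2 || x8) with x8 = False leaves only !x2, so x2 = False.
(!x1 || x2) with x2 = False leaves only !x1, so x1 = False.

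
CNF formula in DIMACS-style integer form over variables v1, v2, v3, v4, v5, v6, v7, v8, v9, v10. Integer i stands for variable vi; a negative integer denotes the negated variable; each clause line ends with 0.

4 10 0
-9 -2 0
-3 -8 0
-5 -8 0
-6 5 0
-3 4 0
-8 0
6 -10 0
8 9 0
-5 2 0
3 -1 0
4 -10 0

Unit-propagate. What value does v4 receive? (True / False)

(¬v8) is a unit clause: v8 = False.
(v9 ∨ v8): since v8 = False, the clause reduces to (v9). v9 = True.
From (¬v2 ∨ ¬v9) and v9 = True: v2 = False.
From (¬v5 ∨ v2) and v2 = False: v5 = False.
In (¬v6 ∨ v5), v5 is now false; ¬v6 must hold, so v6 = False.
From (v6 ∨ ¬v10) and v6 = False: v10 = False.
From (v4 ∨ v10) and v10 = False: v4 = True.

True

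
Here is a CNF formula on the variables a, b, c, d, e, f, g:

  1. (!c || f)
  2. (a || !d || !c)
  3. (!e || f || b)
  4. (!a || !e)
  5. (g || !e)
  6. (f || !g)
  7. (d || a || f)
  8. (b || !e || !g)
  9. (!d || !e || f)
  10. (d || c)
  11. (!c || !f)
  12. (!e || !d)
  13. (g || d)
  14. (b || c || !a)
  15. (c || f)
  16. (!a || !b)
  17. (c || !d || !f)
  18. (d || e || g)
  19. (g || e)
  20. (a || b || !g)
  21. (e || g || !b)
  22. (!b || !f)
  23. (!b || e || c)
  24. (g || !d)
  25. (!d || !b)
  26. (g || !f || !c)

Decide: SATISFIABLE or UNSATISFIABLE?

d = True:
  propagation gives e=False, g=True, f=True, c=False; an empty clause results — contradiction.
d = False:
  propagation gives c=True, f=True; an empty clause results — contradiction.
Every branch closes, so no satisfying assignment exists.

UNSATISFIABLE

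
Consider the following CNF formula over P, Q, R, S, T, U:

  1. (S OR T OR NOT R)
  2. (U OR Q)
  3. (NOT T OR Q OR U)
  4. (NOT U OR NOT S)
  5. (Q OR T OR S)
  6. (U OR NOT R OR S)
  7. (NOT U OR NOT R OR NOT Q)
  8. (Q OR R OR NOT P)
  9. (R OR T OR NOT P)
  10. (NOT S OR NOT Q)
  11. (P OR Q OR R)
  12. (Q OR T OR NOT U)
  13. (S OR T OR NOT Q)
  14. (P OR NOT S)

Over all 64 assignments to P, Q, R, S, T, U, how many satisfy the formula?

The models are:
  P=F Q=F R=T S=F T=T U=T
  P=F Q=T R=F S=F T=T U=F
  P=F Q=T R=F S=F T=T U=T
  P=T Q=F R=T S=F T=T U=T
  P=T Q=T R=F S=F T=T U=F
  P=T Q=T R=F S=F T=T U=T
Count: 6.

6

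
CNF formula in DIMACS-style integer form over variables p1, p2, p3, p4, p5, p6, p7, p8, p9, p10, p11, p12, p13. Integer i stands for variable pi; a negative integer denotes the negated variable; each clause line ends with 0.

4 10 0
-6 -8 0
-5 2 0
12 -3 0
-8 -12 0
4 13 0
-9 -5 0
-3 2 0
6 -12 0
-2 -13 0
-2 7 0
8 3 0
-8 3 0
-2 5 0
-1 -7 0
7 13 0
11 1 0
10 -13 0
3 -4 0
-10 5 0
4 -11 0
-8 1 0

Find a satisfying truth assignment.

p9 occurs only negated in the remaining clauses — set p9 = False.
Branch on p1: take p1 = False.
  then p11 is forced to True.
  then p4 is forced to True.
  then p3 is forced to True.
  then p12 is forced to True.
  then p8 is forced to False.
  then p2 is forced to True.
  then p6 is forced to True.
  then p13 is forced to False.
  then p7 is forced to True.
  then p5 is forced to True.
p10 is now unconstrained; take p10 = False.
Every clause has at least one true literal under this assignment.
Check each clause:
  1. (p10 \/ p4) — p4 is true.
  2. (~p6 \/ ~p8) — ~p8 is true.
  3. (p2 \/ ~p5) — p2 is true.
  4. (p12 \/ ~p3) — p12 is true.
  5. (~p8 \/ ~p12) — ~p8 is true.
  6. (p4 \/ p13) — p4 is true.
  7. (~p9 \/ ~p5) — ~p9 is true.
  8. (~p3 \/ p2) — p2 is true.
  9. (p6 \/ ~p12) — p6 is true.
  10. (~p2 \/ ~p13) — ~p13 is true.
  11. (~p2 \/ p7) — p7 is true.
  12. (p8 \/ p3) — p3 is true.
  13. (p3 \/ ~p8) — ~p8 is true.
  14. (~p2 \/ p5) — p5 is true.
  15. (~p7 \/ ~p1) — ~p1 is true.
  16. (p7 \/ p13) — p7 is true.
  17. (p11 \/ p1) — p11 is true.
  18. (~p13 \/ p10) — ~p13 is true.
  19. (~p4 \/ p3) — p3 is true.
  20. (p5 \/ ~p10) — p5 is true.
  21. (~p11 \/ p4) — p4 is true.
  22. (~p8 \/ p1) — ~p8 is true.

p1 = F, p2 = T, p3 = T, p4 = T, p5 = T, p6 = T, p7 = T, p8 = F, p9 = F, p10 = F, p11 = T, p12 = T, p13 = F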